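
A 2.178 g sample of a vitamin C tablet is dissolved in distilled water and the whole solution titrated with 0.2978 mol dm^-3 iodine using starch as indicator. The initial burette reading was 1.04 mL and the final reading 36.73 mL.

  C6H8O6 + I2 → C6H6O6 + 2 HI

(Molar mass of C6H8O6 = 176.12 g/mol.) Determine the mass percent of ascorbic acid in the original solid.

85.95 %

n(I2) = 0.03569 L × 0.2978 mol/L = 0.01063 mol
n(C6H8O6) = 0.01063 mol (1:1 ratio)
mass of C6H8O6 = 0.01063 × 176.12 g/mol = 1.872 g
% C6H8O6 = 1.872 / 2.178 × 100 = 85.95 %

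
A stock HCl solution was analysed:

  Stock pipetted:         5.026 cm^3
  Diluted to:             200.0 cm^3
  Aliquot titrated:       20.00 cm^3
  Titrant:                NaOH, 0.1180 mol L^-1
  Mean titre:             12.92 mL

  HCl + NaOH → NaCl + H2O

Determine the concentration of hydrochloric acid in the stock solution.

3.033 mol/L

n(NaOH) = 0.01292 × 0.1180 = 1.525 × 10^-3 mol
n(HCl) in the aliquot = 1.525 × 10^-3 mol (1:1 ratio)
[HCl]_dilute = 1.525 × 10^-3 / 0.02000 = 0.07623 mol/L
Dilution factor = 200.0 / 5.026 = 39.79
[HCl]_stock = 0.07623 × 39.79 = 3.033 mol/L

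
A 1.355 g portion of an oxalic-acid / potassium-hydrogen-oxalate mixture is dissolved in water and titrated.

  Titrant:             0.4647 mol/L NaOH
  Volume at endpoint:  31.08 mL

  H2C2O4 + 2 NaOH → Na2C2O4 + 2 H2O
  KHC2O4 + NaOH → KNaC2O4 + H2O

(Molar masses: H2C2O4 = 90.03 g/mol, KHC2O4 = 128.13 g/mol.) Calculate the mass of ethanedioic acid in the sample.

n(NaOH) = 0.03108 × 0.4647 = 0.01444 mol
Let x = n(H2C2O4), y = n(KHC2O4).
Titrant: 2x + 1y = 0.01444;  mass: 90.03x + 128.13y = 1.355
Solving, x = 2.981 × 10^-3 mol, y = 8.480 × 10^-3 mol
mass of H2C2O4 = 2.981 × 10^-3 × 90.03 = 0.2684 g

0.2684 g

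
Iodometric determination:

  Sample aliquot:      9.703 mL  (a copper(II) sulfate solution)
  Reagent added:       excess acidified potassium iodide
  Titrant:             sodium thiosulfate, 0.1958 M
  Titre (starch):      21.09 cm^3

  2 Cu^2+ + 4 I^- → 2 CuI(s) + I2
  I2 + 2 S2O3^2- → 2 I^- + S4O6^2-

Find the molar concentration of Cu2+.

0.4256 M

n(S2O3^2-) = 0.02109 × 0.1958 = 4.129 × 10^-3 mol
n(I2) = n(S2O3^2-)/2 = 2.065 × 10^-3 mol
From the 2:1 ratio, n(Cu2+) in the aliquot = 2/1 × 2.065 × 10^-3 = 4.129 × 10^-3 mol
[Cu2+] = 4.129 × 10^-3 / 0.009703 = 0.4256 mol/L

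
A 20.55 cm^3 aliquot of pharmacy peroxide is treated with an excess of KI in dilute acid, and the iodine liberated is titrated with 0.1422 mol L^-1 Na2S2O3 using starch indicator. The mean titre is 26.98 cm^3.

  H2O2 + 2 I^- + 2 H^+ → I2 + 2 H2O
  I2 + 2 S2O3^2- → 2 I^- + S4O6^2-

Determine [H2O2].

0.09335 mol/L

n(S2O3^2-) = 0.02698 × 0.1422 = 3.837 × 10^-3 mol
n(I2) = n(S2O3^2-)/2 = 1.918 × 10^-3 mol
n(H2O2) in the aliquot = 1.918 × 10^-3 mol (1:1 ratio)
[H2O2] = 1.918 × 10^-3 / 0.02055 = 0.09335 mol/L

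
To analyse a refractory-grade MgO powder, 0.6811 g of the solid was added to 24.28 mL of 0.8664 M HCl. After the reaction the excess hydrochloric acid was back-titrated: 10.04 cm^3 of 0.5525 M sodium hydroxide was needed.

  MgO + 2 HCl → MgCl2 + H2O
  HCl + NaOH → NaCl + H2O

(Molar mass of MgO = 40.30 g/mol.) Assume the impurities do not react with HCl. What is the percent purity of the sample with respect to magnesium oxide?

n(HCl) added = 0.02428 × 0.8664 = 0.02104 mol
n(NaOH) used in back-titration = 0.01004 × 0.5525 = 5.547 × 10^-3 mol
n(HCl) left over = 5.547 × 10^-3 mol (1:1 ratio)
n(HCl) consumed by analyte = 0.02104 − 5.547 × 10^-3 = 0.01549 mol
From the 1:2 ratio, n(MgO) = 1/2 × 0.01549 = 7.745 × 10^-3 mol
mass of MgO = 7.745 × 10^-3 × 40.30 = 0.3121 g
% MgO = 0.3121 / 0.6811 × 100 = 45.82 %

45.82 %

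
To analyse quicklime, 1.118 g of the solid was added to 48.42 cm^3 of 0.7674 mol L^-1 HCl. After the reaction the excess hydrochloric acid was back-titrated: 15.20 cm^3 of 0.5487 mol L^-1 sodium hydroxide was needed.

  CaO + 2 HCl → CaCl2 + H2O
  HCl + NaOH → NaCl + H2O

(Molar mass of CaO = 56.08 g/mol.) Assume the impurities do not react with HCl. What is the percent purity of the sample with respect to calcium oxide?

72.28 %

n(HCl) added = 0.04842 × 0.7674 = 0.03716 mol
n(NaOH) used in back-titration = 0.01520 × 0.5487 = 8.340 × 10^-3 mol
n(HCl) left over = 8.340 × 10^-3 mol (1:1 ratio)
n(HCl) consumed by analyte = 0.03716 − 8.340 × 10^-3 = 0.02882 mol
From the 1:2 ratio, n(CaO) = 1/2 × 0.02882 = 0.01441 mol
mass of CaO = 0.01441 × 56.08 = 0.8080 g
% CaO = 0.8080 / 1.118 × 100 = 72.28 %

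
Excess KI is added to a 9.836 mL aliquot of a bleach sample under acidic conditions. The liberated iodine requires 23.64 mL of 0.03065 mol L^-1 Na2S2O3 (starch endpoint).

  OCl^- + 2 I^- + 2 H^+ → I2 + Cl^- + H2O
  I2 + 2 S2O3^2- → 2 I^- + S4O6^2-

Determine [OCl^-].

n(S2O3^2-) = 0.02364 × 0.03065 = 7.246 × 10^-4 mol
n(I2) = n(S2O3^2-)/2 = 3.623 × 10^-4 mol
n(OCl^-) in the aliquot = 3.623 × 10^-4 mol (1:1 ratio)
[OCl^-] = 3.623 × 10^-4 / 0.009836 = 0.03683 mol/L

0.03683 mol/L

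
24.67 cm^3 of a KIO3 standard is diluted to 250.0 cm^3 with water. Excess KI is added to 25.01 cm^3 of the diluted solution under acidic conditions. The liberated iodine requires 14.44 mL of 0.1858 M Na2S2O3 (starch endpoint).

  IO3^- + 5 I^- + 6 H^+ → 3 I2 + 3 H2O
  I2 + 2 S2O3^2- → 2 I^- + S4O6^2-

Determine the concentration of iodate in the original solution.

n(S2O3^2-) = 0.01444 × 0.1858 = 2.683 × 10^-3 mol
n(I2) = n(S2O3^2-)/2 = 1.341 × 10^-3 mol
From the 1:3 ratio, n(IO3^-) in the aliquot = 1/3 × 1.341 × 10^-3 = 4.472 × 10^-4 mol
[IO3^-]_dilute = 4.472 × 10^-4 / 0.02501 = 0.01788 mol/L
[IO3^-]_original = 0.01788 × 250.0/24.67 = 0.1812 mol/L

0.1812 M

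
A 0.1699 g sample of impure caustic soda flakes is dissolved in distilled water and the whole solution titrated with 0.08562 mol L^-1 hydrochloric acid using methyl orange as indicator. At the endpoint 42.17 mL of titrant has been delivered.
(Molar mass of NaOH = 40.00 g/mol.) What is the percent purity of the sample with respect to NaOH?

NaOH + HCl → NaCl + H2O
n(HCl) = 0.04217 L × 0.08562 mol/L = 3.611 × 10^-3 mol
n(NaOH) = 3.611 × 10^-3 mol (1:1 ratio)
mass of NaOH = 3.611 × 10^-3 × 40.00 g/mol = 0.1444 g
% NaOH = 0.1444 / 0.1699 × 100 = 85.01 %

85.01 %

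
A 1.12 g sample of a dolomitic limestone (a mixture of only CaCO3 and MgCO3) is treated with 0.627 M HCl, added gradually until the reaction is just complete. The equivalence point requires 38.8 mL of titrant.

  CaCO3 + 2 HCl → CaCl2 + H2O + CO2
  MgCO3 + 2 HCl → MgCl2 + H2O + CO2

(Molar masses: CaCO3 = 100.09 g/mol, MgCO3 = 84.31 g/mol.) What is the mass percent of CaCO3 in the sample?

53.5 %

n(HCl) = 0.0388 × 0.627 = 0.0243 mol
Let x = n(CaCO3), y = n(MgCO3).
Titrant: 2x + 2y = 0.0243;  mass: 100.09x + 84.31y = 1.12
Solving, x = 5.99 × 10^-3 mol, y = 6.18 × 10^-3 mol
mass of CaCO3 = 5.99 × 10^-3 × 100.09 = 0.599 g
% CaCO3 = 0.599 / 1.12 × 100 = 53.5 %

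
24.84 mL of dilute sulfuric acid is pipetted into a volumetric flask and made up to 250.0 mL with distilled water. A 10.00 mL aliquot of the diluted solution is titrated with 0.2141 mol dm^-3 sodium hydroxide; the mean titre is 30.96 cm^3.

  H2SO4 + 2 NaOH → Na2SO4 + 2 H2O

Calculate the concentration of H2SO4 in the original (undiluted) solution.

n(NaOH) = 0.03096 × 0.2141 = 6.629 × 10^-3 mol
From the 1:2 ratio, n(H2SO4) in the aliquot = 1/2 × 6.629 × 10^-3 = 3.314 × 10^-3 mol
[H2SO4]_dilute = 3.314 × 10^-3 / 0.01000 = 0.3314 mol/L
Dilution factor = 250.0 / 24.84 = 10.06
[H2SO4]_stock = 0.3314 × 10.06 = 3.336 mol/L

3.336 mol/L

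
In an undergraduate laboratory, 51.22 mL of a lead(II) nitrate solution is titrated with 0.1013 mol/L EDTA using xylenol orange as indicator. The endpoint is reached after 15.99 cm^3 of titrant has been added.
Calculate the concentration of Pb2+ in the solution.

0.03162 mol/L

Pb^2+ + EDTA^4- → [Pb(EDTA)]^2-
n(EDTA) = 0.01599 L × 0.1013 mol/L = 1.620 × 10^-3 mol
n(Pb2+) = 1.620 × 10^-3 mol (1:1 mole ratio)
[Pb2+] = 1.620 × 10^-3 mol / 0.05122 L = 0.03162 mol/L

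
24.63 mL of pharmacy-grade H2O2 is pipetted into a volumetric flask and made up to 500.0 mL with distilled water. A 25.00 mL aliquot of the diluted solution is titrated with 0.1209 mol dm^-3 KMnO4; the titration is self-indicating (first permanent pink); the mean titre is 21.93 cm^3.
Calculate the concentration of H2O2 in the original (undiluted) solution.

5.382 mol/L

2 MnO4^- + 5 H2O2 + 6 H^+ → 2 Mn^2+ + 5 O2 + 8 H2O
n(KMnO4) = 0.02193 × 0.1209 = 2.651 × 10^-3 mol
From the 5:2 ratio, n(H2O2) in the aliquot = 5/2 × 2.651 × 10^-3 = 6.628 × 10^-3 mol
[H2O2]_dilute = 6.628 × 10^-3 / 0.02500 = 0.2651 mol/L
Dilution factor = 500.0 / 24.63 = 20.30
[H2O2]_stock = 0.2651 × 20.30 = 5.382 mol/L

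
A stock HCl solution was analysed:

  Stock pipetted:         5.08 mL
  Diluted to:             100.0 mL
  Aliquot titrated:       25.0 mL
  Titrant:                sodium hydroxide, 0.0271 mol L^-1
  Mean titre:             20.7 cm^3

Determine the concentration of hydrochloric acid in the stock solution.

HCl + NaOH → NaCl + H2O
n(NaOH) = 0.0207 × 0.0271 = 5.61 × 10^-4 mol
n(HCl) in the aliquot = 5.61 × 10^-4 mol (1:1 ratio)
[HCl]_dilute = 5.61 × 10^-4 / 0.0250 = 0.0224 mol/L
Dilution factor = 100.0 / 5.08 = 19.69
[HCl]_stock = 0.0224 × 19.69 = 0.442 mol/L

0.442 mol/L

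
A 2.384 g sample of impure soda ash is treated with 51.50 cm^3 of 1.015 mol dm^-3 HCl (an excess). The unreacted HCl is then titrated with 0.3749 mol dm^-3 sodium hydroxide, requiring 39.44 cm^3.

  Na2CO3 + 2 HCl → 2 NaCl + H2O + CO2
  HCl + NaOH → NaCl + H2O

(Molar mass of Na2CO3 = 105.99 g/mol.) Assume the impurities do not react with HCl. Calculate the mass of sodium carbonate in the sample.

1.987 g

n(HCl) added = 0.05150 × 1.015 = 0.05227 mol
n(NaOH) used in back-titration = 0.03944 × 0.3749 = 0.01479 mol
n(HCl) left over = 0.01479 mol (1:1 ratio)
n(HCl) consumed by analyte = 0.05227 − 0.01479 = 0.03749 mol
From the 1:2 ratio, n(Na2CO3) = 1/2 × 0.03749 = 0.01874 mol
mass of Na2CO3 = 0.01874 × 105.99 = 1.987 g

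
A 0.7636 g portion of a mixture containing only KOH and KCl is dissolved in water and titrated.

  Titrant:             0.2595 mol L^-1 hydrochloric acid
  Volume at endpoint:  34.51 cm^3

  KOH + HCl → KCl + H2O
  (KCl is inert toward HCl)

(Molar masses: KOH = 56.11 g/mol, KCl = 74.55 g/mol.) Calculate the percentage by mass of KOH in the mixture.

n(HCl) = 0.03451 × 0.2595 = 8.955 × 10^-3 mol
Let x = n(KOH), y = n(KCl).
Titrant: 1x = 8.955 × 10^-3;  mass: 56.11x + 74.55y = 0.7636
Solving, x = 8.955 × 10^-3 mol, y = 3.503 × 10^-3 mol
mass of KOH = 8.955 × 10^-3 × 56.11 = 0.5025 g
% KOH = 0.5025 / 0.7636 × 100 = 65.80 %

65.80 %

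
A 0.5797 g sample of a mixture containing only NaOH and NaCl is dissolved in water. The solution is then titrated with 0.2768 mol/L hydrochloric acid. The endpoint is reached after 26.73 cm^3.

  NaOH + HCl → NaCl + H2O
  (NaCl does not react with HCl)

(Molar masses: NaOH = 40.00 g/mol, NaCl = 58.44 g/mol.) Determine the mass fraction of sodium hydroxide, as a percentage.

n(HCl) = 0.02673 × 0.2768 = 7.399 × 10^-3 mol
Let x = n(NaOH), y = n(NaCl).
Titrant: 1x = 7.399 × 10^-3;  mass: 40.00x + 58.44y = 0.5797
Solving, x = 7.399 × 10^-3 mol, y = 4.855 × 10^-3 mol
mass of NaOH = 7.399 × 10^-3 × 40.00 = 0.2960 g
% NaOH = 0.2960 / 0.5797 × 100 = 51.05 %

51.05 %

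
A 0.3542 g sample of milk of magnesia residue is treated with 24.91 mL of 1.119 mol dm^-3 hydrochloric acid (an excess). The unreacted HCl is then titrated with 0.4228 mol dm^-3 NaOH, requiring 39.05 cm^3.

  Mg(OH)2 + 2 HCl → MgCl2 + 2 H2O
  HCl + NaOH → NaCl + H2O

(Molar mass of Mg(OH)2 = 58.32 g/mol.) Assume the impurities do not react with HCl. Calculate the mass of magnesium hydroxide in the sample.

n(HCl) added = 0.02491 × 1.119 = 0.02787 mol
n(NaOH) used in back-titration = 0.03905 × 0.4228 = 0.01651 mol
n(HCl) left over = 0.01651 mol (1:1 ratio)
n(HCl) consumed by analyte = 0.02787 − 0.01651 = 0.01136 mol
From the 1:2 ratio, n(Mg(OH)2) = 1/2 × 0.01136 = 5.682 × 10^-3 mol
mass of Mg(OH)2 = 5.682 × 10^-3 × 58.32 = 0.3314 g

0.3314 g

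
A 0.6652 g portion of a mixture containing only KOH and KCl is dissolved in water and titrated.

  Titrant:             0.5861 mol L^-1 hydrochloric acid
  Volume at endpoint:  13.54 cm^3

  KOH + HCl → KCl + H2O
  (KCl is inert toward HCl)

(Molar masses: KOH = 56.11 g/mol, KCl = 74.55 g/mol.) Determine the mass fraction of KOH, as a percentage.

n(HCl) = 0.01354 × 0.5861 = 7.936 × 10^-3 mol
Let x = n(KOH), y = n(KCl).
Titrant: 1x = 7.936 × 10^-3;  mass: 56.11x + 74.55y = 0.6652
Solving, x = 7.936 × 10^-3 mol, y = 2.950 × 10^-3 mol
mass of KOH = 7.936 × 10^-3 × 56.11 = 0.4453 g
% KOH = 0.4453 / 0.6652 × 100 = 66.94 %

66.94 %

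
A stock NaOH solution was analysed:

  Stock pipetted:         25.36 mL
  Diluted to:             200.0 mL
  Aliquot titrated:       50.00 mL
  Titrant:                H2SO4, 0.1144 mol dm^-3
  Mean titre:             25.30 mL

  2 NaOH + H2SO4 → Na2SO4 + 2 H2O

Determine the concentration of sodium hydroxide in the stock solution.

n(H2SO4) = 0.02530 × 0.1144 = 2.894 × 10^-3 mol
From the 2:1 ratio, n(NaOH) in the aliquot = 2/1 × 2.894 × 10^-3 = 5.789 × 10^-3 mol
[NaOH]_dilute = 5.789 × 10^-3 / 0.05000 = 0.1158 mol/L
Dilution factor = 200.0 / 25.36 = 7.886
[NaOH]_stock = 0.1158 × 7.886 = 0.9130 mol/L

0.9130 mol/L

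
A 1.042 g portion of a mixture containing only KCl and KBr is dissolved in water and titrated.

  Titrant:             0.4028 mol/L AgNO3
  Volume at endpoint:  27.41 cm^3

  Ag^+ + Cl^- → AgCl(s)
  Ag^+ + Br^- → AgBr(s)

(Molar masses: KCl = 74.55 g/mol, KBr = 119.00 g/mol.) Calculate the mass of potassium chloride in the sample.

n(AgNO3) = 0.02741 × 0.4028 = 0.01104 mol
Let x = n(KCl), y = n(KBr).
Titrant: 1x + 1y = 0.01104;  mass: 74.55x + 119.00y = 1.042
Solving, x = 6.116 × 10^-3 mol, y = 4.925 × 10^-3 mol
mass of KCl = 6.116 × 10^-3 × 74.55 = 0.4559 g

0.4559 g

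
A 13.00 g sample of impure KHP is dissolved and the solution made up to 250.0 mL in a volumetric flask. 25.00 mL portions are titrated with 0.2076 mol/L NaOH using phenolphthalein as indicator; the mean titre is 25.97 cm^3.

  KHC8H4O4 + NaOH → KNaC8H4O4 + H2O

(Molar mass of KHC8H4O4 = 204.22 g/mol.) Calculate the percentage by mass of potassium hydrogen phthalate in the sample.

84.69 %

n(NaOH) per titration = 0.02597 × 0.2076 = 5.391 × 10^-3 mol
n(KHC8H4O4) in each aliquot = 5.391 × 10^-3 mol (1:1 ratio)
n(KHC8H4O4) in the whole flask = 5.391 × 10^-3 × 250.0/25.00 = 0.05391 mol
mass of KHC8H4O4 = 0.05391 × 204.22 = 11.01 g
% KHC8H4O4 = 11.01 / 13.00 × 100 = 84.69 %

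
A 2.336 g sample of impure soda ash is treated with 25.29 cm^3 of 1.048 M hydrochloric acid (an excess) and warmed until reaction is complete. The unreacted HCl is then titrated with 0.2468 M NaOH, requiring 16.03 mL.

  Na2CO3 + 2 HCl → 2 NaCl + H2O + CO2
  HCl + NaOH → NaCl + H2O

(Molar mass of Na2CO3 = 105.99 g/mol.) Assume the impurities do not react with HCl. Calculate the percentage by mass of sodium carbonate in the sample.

51.15 %

n(HCl) added = 0.02529 × 1.048 = 0.02650 mol
n(NaOH) used in back-titration = 0.01603 × 0.2468 = 3.956 × 10^-3 mol
n(HCl) left over = 3.956 × 10^-3 mol (1:1 ratio)
n(HCl) consumed by analyte = 0.02650 − 3.956 × 10^-3 = 0.02255 mol
From the 1:2 ratio, n(Na2CO3) = 1/2 × 0.02255 = 0.01127 mol
mass of Na2CO3 = 0.01127 × 105.99 = 1.195 g
% Na2CO3 = 1.195 / 2.336 × 100 = 51.15 %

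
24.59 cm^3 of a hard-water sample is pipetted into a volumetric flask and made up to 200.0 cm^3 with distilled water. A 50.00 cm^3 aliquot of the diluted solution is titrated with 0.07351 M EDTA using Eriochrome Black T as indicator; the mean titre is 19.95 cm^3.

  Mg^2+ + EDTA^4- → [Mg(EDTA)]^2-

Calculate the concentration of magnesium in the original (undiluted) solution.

0.2386 M

n(EDTA) = 0.01995 × 0.07351 = 1.467 × 10^-3 mol
n(Mg2+) in the aliquot = 1.467 × 10^-3 mol (1:1 ratio)
[Mg2+]_dilute = 1.467 × 10^-3 / 0.05000 = 0.02933 mol/L
Dilution factor = 200.0 / 24.59 = 8.133
[Mg2+]_stock = 0.02933 × 8.133 = 0.2386 mol/L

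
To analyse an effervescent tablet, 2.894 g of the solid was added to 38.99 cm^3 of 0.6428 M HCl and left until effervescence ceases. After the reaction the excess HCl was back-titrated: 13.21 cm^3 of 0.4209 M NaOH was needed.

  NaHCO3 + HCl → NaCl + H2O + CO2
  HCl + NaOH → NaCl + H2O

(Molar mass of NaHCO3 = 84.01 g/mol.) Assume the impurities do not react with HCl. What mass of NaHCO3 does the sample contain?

1.638 g

n(HCl) added = 0.03899 × 0.6428 = 0.02506 mol
n(NaOH) used in back-titration = 0.01321 × 0.4209 = 5.560 × 10^-3 mol
n(HCl) left over = 5.560 × 10^-3 mol (1:1 ratio)
n(HCl) consumed by analyte = 0.02506 − 5.560 × 10^-3 = 0.01950 mol
n(NaHCO3) = 0.01950 mol (1:1 ratio)
mass of NaHCO3 = 0.01950 × 84.01 = 1.638 g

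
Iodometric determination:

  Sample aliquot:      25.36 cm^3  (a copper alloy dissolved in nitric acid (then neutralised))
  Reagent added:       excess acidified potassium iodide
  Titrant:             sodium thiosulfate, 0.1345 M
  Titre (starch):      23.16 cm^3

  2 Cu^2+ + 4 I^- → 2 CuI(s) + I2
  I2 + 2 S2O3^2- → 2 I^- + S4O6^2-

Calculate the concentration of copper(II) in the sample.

0.1228 M

n(S2O3^2-) = 0.02316 × 0.1345 = 3.115 × 10^-3 mol
n(I2) = n(S2O3^2-)/2 = 1.558 × 10^-3 mol
From the 2:1 ratio, n(Cu2+) in the aliquot = 2/1 × 1.558 × 10^-3 = 3.115 × 10^-3 mol
[Cu2+] = 3.115 × 10^-3 / 0.02536 = 0.1228 mol/L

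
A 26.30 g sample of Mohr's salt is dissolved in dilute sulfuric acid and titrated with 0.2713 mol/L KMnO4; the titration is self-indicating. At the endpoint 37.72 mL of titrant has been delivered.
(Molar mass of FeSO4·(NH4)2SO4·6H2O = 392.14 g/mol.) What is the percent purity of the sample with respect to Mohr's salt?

MnO4^- + 5 Fe^2+ + 8 H^+ → Mn^2+ + 5 Fe^3+ + 4 H2O
n(KMnO4) = 0.03772 L × 0.2713 mol/L = 0.01023 mol
From the 5:1 ratio, n(FeSO4·(NH4)2SO4·6H2O) = 5/1 × 0.01023 = 0.05117 mol
mass of FeSO4·(NH4)2SO4·6H2O = 0.05117 × 392.14 g/mol = 20.06 g
% FeSO4·(NH4)2SO4·6H2O = 20.06 / 26.30 × 100 = 76.29 %

76.29 %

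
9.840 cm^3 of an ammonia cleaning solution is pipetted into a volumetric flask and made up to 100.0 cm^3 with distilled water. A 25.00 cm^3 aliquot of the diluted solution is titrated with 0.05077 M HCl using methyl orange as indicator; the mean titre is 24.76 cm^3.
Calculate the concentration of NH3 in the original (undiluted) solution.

0.5110 M

NH3 + HCl → NH4Cl
n(HCl) = 0.02476 × 0.05077 = 1.257 × 10^-3 mol
n(NH3) in the aliquot = 1.257 × 10^-3 mol (1:1 ratio)
[NH3]_dilute = 1.257 × 10^-3 / 0.02500 = 0.05028 mol/L
Dilution factor = 100.0 / 9.840 = 10.16
[NH3]_stock = 0.05028 × 10.16 = 0.5110 mol/L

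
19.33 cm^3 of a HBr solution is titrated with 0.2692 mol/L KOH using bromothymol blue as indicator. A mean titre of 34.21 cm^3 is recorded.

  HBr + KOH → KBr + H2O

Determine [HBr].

n(KOH) = 0.03421 L × 0.2692 mol/L = 9.209 × 10^-3 mol
n(HBr) = 9.209 × 10^-3 mol (1:1 mole ratio)
[HBr] = 9.209 × 10^-3 mol / 0.01933 L = 0.4764 mol/L

0.4764 mol/L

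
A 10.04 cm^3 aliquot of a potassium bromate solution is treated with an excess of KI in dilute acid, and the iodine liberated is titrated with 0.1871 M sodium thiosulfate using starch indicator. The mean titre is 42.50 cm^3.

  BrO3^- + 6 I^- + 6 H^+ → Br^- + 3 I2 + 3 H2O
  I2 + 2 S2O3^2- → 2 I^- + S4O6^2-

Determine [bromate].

0.1320 M

n(S2O3^2-) = 0.04250 × 0.1871 = 7.952 × 10^-3 mol
n(I2) = n(S2O3^2-)/2 = 3.976 × 10^-3 mol
From the 1:3 ratio, n(BrO3^-) in the aliquot = 1/3 × 3.976 × 10^-3 = 1.325 × 10^-3 mol
[BrO3^-] = 1.325 × 10^-3 / 0.01004 = 0.1320 mol/L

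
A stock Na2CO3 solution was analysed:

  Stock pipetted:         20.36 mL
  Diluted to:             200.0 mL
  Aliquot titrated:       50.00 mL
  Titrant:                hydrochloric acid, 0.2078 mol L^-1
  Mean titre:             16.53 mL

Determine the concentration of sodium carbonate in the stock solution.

Na2CO3 + 2 HCl → 2 NaCl + H2O + CO2
n(HCl) = 0.01653 × 0.2078 = 3.435 × 10^-3 mol
From the 1:2 ratio, n(Na2CO3) in the aliquot = 1/2 × 3.435 × 10^-3 = 1.717 × 10^-3 mol
[Na2CO3]_dilute = 1.717 × 10^-3 / 0.05000 = 0.03435 mol/L
Dilution factor = 200.0 / 20.36 = 9.823
[Na2CO3]_stock = 0.03435 × 9.823 = 0.3374 mol/L

0.3374 mol/L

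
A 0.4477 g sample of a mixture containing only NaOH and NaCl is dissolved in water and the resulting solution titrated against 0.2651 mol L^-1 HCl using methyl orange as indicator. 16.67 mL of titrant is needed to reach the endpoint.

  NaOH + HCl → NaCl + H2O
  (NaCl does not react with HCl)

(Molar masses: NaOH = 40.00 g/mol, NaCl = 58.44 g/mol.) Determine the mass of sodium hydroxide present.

0.1768 g

n(HCl) = 0.01667 × 0.2651 = 4.419 × 10^-3 mol
Let x = n(NaOH), y = n(NaCl).
Titrant: 1x = 4.419 × 10^-3;  mass: 40.00x + 58.44y = 0.4477
Solving, x = 4.419 × 10^-3 mol, y = 4.636 × 10^-3 mol
mass of NaOH = 4.419 × 10^-3 × 40.00 = 0.1768 g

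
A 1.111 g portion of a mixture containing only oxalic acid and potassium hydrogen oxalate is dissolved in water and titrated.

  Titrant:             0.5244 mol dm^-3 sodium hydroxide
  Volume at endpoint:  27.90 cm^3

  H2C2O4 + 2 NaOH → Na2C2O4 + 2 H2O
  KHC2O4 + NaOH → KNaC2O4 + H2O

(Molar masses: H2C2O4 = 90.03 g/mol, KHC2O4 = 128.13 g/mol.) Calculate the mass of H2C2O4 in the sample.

0.4136 g

n(NaOH) = 0.02790 × 0.5244 = 0.01463 mol
Let x = n(H2C2O4), y = n(KHC2O4).
Titrant: 2x + 1y = 0.01463;  mass: 90.03x + 128.13y = 1.111
Solving, x = 4.594 × 10^-3 mol, y = 5.443 × 10^-3 mol
mass of H2C2O4 = 4.594 × 10^-3 × 90.03 = 0.4136 g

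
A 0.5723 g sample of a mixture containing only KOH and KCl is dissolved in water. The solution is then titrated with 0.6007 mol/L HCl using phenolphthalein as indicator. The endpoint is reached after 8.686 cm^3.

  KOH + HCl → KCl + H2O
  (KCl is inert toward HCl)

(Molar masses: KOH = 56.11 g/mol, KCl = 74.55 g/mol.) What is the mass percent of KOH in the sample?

51.16 %

n(HCl) = 0.008686 × 0.6007 = 5.218 × 10^-3 mol
Let x = n(KOH), y = n(KCl).
Titrant: 1x = 5.218 × 10^-3;  mass: 56.11x + 74.55y = 0.5723
Solving, x = 5.218 × 10^-3 mol, y = 3.750 × 10^-3 mol
mass of KOH = 5.218 × 10^-3 × 56.11 = 0.2928 g
% KOH = 0.2928 / 0.5723 × 100 = 51.16 %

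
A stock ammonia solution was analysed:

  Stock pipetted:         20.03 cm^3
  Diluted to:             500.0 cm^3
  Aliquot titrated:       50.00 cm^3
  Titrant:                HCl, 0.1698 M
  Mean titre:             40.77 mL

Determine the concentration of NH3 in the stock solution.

NH3 + HCl → NH4Cl
n(HCl) = 0.04077 × 0.1698 = 6.923 × 10^-3 mol
n(NH3) in the aliquot = 6.923 × 10^-3 mol (1:1 ratio)
[NH3]_dilute = 6.923 × 10^-3 / 0.05000 = 0.1385 mol/L
Dilution factor = 500.0 / 20.03 = 24.96
[NH3]_stock = 0.1385 × 24.96 = 3.456 mol/L

3.456 M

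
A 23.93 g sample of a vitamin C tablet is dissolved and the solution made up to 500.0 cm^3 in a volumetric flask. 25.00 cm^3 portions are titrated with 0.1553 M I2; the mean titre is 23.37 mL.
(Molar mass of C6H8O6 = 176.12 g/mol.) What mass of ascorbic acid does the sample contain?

C6H8O6 + I2 → C6H6O6 + 2 HI
n(I2) per titration = 0.02337 × 0.1553 = 3.629 × 10^-3 mol
n(C6H8O6) in each aliquot = 3.629 × 10^-3 mol (1:1 ratio)
n(C6H8O6) in the whole flask = 3.629 × 10^-3 × 500.0/25.00 = 0.07259 mol
mass of C6H8O6 = 0.07259 × 176.12 = 12.78 g

12.78 g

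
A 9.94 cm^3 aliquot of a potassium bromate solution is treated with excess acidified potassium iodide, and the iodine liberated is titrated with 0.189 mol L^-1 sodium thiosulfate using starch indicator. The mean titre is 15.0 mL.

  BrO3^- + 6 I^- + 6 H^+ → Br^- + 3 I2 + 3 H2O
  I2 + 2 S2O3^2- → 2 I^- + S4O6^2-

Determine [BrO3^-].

0.0475 mol/L

n(S2O3^2-) = 0.0150 × 0.189 = 2.83 × 10^-3 mol
n(I2) = n(S2O3^2-)/2 = 1.42 × 10^-3 mol
From the 1:3 ratio, n(BrO3^-) in the aliquot = 1/3 × 1.42 × 10^-3 = 4.72 × 10^-4 mol
[BrO3^-] = 4.72 × 10^-4 / 0.00994 = 0.0475 mol/L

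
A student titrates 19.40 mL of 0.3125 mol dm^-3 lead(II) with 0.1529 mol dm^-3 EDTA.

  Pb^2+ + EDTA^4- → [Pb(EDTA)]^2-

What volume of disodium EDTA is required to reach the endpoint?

39.65 mL

n(Pb2+) = 0.01940 L × 0.3125 mol/L = 6.062 × 10^-3 mol
n(EDTA) = 6.062 × 10^-3 mol (1:1 stoichiometry)
V(EDTA) = 6.062 × 10^-3 mol / 0.1529 mol/L = 0.03965 L = 39.65 mL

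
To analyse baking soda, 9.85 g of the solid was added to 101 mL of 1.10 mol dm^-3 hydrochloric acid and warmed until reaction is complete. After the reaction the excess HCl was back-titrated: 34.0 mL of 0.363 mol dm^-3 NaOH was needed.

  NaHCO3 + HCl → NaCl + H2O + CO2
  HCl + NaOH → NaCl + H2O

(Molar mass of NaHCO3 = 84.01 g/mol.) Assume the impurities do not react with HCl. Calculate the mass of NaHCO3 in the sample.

n(HCl) added = 0.101 × 1.10 = 0.111 mol
n(NaOH) used in back-titration = 0.0340 × 0.363 = 0.0123 mol
n(HCl) left over = 0.0123 mol (1:1 ratio)
n(HCl) consumed by analyte = 0.111 − 0.0123 = 0.0988 mol
n(NaHCO3) = 0.0988 mol (1:1 ratio)
mass of NaHCO3 = 0.0988 × 84.01 = 8.30 g

8.30 g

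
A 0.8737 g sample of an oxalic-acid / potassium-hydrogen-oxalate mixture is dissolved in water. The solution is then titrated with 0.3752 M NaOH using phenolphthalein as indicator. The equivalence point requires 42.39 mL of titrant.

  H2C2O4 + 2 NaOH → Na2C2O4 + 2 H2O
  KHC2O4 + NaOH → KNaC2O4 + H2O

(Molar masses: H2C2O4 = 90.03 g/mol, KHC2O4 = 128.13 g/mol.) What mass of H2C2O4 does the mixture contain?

n(NaOH) = 0.04239 × 0.3752 = 0.01590 mol
Let x = n(H2C2O4), y = n(KHC2O4).
Titrant: 2x + 1y = 0.01590;  mass: 90.03x + 128.13y = 0.8737
Solving, x = 7.003 × 10^-3 mol, y = 1.898 × 10^-3 mol
mass of H2C2O4 = 7.003 × 10^-3 × 90.03 = 0.6305 g

0.6305 g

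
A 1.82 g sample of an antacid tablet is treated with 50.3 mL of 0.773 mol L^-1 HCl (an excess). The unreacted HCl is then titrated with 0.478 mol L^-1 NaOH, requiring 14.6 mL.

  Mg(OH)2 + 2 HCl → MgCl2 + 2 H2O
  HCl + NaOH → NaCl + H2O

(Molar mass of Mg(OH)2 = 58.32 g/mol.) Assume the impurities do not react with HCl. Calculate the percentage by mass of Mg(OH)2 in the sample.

n(HCl) added = 0.0503 × 0.773 = 0.0389 mol
n(NaOH) used in back-titration = 0.0146 × 0.478 = 6.98 × 10^-3 mol
n(HCl) left over = 6.98 × 10^-3 mol (1:1 ratio)
n(HCl) consumed by analyte = 0.0389 − 6.98 × 10^-3 = 0.0319 mol
From the 1:2 ratio, n(Mg(OH)2) = 1/2 × 0.0319 = 0.0160 mol
mass of Mg(OH)2 = 0.0160 × 58.32 = 0.930 g
% Mg(OH)2 = 0.930 / 1.82 × 100 = 51.1 %

51.1 %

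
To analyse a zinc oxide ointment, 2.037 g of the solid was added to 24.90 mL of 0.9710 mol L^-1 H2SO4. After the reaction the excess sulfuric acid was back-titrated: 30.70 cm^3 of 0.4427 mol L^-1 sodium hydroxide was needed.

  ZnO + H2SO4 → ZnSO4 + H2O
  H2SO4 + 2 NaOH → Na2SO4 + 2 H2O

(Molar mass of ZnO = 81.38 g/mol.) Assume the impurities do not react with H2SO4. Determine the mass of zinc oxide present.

n(H2SO4) added = 0.02490 × 0.9710 = 0.02418 mol
n(NaOH) used in back-titration = 0.03070 × 0.4427 = 0.01359 mol
From the 1:2 ratio, n(H2SO4) left over = 1/2 × 0.01359 = 6.795 × 10^-3 mol
n(H2SO4) consumed by analyte = 0.02418 − 6.795 × 10^-3 = 0.01738 mol
n(ZnO) = 0.01738 mol (1:1 ratio)
mass of ZnO = 0.01738 × 81.38 = 1.415 g

1.415 g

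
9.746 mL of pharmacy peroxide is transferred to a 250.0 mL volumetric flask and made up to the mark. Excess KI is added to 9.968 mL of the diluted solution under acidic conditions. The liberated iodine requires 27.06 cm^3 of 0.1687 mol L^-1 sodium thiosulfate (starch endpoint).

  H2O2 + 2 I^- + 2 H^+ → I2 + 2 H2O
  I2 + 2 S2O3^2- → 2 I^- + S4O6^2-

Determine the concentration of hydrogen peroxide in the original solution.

n(S2O3^2-) = 0.02706 × 0.1687 = 4.565 × 10^-3 mol
n(I2) = n(S2O3^2-)/2 = 2.283 × 10^-3 mol
n(H2O2) in the aliquot = 2.283 × 10^-3 mol (1:1 ratio)
[H2O2]_dilute = 2.283 × 10^-3 / 0.009968 = 0.2290 mol/L
[H2O2]_original = 0.2290 × 250.0/9.746 = 5.874 mol/L

5.874 mol/L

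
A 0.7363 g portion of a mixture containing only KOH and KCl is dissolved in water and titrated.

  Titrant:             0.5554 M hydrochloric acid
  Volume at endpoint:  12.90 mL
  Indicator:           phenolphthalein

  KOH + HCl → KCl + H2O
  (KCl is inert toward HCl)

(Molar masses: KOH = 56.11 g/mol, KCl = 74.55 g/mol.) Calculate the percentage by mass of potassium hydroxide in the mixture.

54.60 %

n(HCl) = 0.01290 × 0.5554 = 7.165 × 10^-3 mol
Let x = n(KOH), y = n(KCl).
Titrant: 1x = 7.165 × 10^-3;  mass: 56.11x + 74.55y = 0.7363
Solving, x = 7.165 × 10^-3 mol, y = 4.484 × 10^-3 mol
mass of KOH = 7.165 × 10^-3 × 56.11 = 0.4020 g
% KOH = 0.4020 / 0.7363 × 100 = 54.60 %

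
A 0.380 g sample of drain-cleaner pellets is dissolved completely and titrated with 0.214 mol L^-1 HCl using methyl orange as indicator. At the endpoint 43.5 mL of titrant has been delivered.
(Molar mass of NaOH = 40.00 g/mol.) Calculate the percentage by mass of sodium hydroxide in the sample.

98.0 %

NaOH + HCl → NaCl + H2O
n(HCl) = 0.0435 L × 0.214 mol/L = 9.31 × 10^-3 mol
n(NaOH) = 9.31 × 10^-3 mol (1:1 ratio)
mass of NaOH = 9.31 × 10^-3 × 40.00 g/mol = 0.372 g
% NaOH = 0.372 / 0.380 × 100 = 98.0 %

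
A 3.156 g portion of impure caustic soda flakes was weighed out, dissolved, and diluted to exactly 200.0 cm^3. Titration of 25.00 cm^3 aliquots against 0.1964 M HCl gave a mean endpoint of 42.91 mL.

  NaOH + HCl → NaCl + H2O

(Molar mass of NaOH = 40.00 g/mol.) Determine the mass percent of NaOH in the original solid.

n(HCl) per titration = 0.04291 × 0.1964 = 8.428 × 10^-3 mol
n(NaOH) in each aliquot = 8.428 × 10^-3 mol (1:1 ratio)
n(NaOH) in the whole flask = 8.428 × 10^-3 × 200.0/25.00 = 0.06742 mol
mass of NaOH = 0.06742 × 40.00 = 2.697 g
% NaOH = 2.697 / 3.156 × 100 = 85.45 %

85.45 %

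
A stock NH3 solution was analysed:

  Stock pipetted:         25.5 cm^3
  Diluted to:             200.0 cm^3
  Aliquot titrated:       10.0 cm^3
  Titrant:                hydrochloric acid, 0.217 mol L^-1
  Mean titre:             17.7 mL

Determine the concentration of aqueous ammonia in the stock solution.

3.01 mol/L

NH3 + HCl → NH4Cl
n(HCl) = 0.0177 × 0.217 = 3.84 × 10^-3 mol
n(NH3) in the aliquot = 3.84 × 10^-3 mol (1:1 ratio)
[NH3]_dilute = 3.84 × 10^-3 / 0.0100 = 0.384 mol/L
Dilution factor = 200.0 / 25.5 = 7.843
[NH3]_stock = 0.384 × 7.843 = 3.01 mol/L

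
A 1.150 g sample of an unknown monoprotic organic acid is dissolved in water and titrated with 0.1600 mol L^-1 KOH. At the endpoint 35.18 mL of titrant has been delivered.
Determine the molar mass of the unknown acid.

204.3 g/mol

n(KOH) = 0.03518 L × 0.1600 mol/L = 5.629 × 10^-3 mol
n(HA) = 5.629 × 10^-3 mol (1:1 ratio)
M = m / n = 1.150 g / 5.629 × 10^-3 mol = 204.3 g/mol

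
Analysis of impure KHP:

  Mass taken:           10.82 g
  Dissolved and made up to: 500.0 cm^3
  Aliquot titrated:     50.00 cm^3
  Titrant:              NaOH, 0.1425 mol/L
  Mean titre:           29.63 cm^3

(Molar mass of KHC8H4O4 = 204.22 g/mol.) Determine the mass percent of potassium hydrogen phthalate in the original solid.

KHC8H4O4 + NaOH → KNaC8H4O4 + H2O
n(NaOH) per titration = 0.02963 × 0.1425 = 4.222 × 10^-3 mol
n(KHC8H4O4) in each aliquot = 4.222 × 10^-3 mol (1:1 ratio)
n(KHC8H4O4) in the whole flask = 4.222 × 10^-3 × 500.0/50.00 = 0.04222 mol
mass of KHC8H4O4 = 0.04222 × 204.22 = 8.623 g
% KHC8H4O4 = 8.623 / 10.82 × 100 = 79.69 %

79.69 %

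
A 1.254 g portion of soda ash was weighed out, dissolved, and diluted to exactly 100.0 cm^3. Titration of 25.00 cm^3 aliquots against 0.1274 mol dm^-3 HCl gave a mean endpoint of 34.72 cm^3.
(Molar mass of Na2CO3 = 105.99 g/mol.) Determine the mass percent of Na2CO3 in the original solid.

74.77 %

Na2CO3 + 2 HCl → 2 NaCl + H2O + CO2
n(HCl) per titration = 0.03472 × 0.1274 = 4.423 × 10^-3 mol
From the 1:2 ratio, n(Na2CO3) in each aliquot = 1/2 × 4.423 × 10^-3 = 2.212 × 10^-3 mol
n(Na2CO3) in the whole flask = 2.212 × 10^-3 × 100.0/25.00 = 8.847 × 10^-3 mol
mass of Na2CO3 = 8.847 × 10^-3 × 105.99 = 0.9377 g
% Na2CO3 = 0.9377 / 1.254 × 100 = 74.77 %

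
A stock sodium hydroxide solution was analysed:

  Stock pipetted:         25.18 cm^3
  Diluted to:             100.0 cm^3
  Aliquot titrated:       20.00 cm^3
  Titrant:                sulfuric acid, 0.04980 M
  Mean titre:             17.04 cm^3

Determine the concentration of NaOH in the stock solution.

0.3370 M

2 NaOH + H2SO4 → Na2SO4 + 2 H2O
n(H2SO4) = 0.01704 × 0.04980 = 8.486 × 10^-4 mol
From the 2:1 ratio, n(NaOH) in the aliquot = 2/1 × 8.486 × 10^-4 = 1.697 × 10^-3 mol
[NaOH]_dilute = 1.697 × 10^-3 / 0.02000 = 0.08486 mol/L
Dilution factor = 100.0 / 25.18 = 3.971
[NaOH]_stock = 0.08486 × 3.971 = 0.3370 mol/L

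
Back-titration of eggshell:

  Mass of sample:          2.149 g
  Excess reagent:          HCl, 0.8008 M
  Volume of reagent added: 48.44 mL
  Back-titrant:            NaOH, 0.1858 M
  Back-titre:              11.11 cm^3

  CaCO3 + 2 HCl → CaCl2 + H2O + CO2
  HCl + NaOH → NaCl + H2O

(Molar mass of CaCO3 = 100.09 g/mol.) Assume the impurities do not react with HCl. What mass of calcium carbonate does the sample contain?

1.838 g

n(HCl) added = 0.04844 × 0.8008 = 0.03879 mol
n(NaOH) used in back-titration = 0.01111 × 0.1858 = 2.064 × 10^-3 mol
n(HCl) left over = 2.064 × 10^-3 mol (1:1 ratio)
n(HCl) consumed by analyte = 0.03879 − 2.064 × 10^-3 = 0.03673 mol
From the 1:2 ratio, n(CaCO3) = 1/2 × 0.03673 = 0.01836 mol
mass of CaCO3 = 0.01836 × 100.09 = 1.838 g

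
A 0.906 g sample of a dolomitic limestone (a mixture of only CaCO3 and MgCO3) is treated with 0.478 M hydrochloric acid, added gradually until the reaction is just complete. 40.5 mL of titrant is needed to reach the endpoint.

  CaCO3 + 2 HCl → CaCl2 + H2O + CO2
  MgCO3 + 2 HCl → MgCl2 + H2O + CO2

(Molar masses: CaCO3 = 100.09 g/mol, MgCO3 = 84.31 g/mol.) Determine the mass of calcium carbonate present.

0.570 g

n(HCl) = 0.0405 × 0.478 = 0.0194 mol
Let x = n(CaCO3), y = n(MgCO3).
Titrant: 2x + 2y = 0.0194;  mass: 100.09x + 84.31y = 0.906
Solving, x = 5.70 × 10^-3 mol, y = 3.98 × 10^-3 mol
mass of CaCO3 = 5.70 × 10^-3 × 100.09 = 0.570 g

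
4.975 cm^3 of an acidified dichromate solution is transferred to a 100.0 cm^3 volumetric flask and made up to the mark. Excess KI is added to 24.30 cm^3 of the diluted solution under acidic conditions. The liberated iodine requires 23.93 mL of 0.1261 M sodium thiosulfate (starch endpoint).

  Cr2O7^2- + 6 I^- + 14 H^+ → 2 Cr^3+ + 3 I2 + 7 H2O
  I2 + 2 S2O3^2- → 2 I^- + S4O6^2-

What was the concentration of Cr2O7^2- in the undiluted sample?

0.4160 M

n(S2O3^2-) = 0.02393 × 0.1261 = 3.018 × 10^-3 mol
n(I2) = n(S2O3^2-)/2 = 1.509 × 10^-3 mol
From the 1:3 ratio, n(Cr2O7^2-) in the aliquot = 1/3 × 1.509 × 10^-3 = 5.029 × 10^-4 mol
[Cr2O7^2-]_dilute = 5.029 × 10^-4 / 0.02430 = 0.02070 mol/L
[Cr2O7^2-]_original = 0.02070 × 100.0/4.975 = 0.4160 mol/L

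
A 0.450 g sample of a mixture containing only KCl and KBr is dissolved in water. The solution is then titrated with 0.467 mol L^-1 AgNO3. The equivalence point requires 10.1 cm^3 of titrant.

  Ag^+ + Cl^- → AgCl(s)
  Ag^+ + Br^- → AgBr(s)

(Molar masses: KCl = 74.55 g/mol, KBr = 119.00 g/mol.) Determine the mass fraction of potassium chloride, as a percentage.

n(AgNO3) = 0.0101 × 0.467 = 4.72 × 10^-3 mol
Let x = n(KCl), y = n(KBr).
Titrant: 1x + 1y = 4.72 × 10^-3;  mass: 74.55x + 119.00y = 0.450
Solving, x = 2.50 × 10^-3 mol, y = 2.21 × 10^-3 mol
mass of KCl = 2.50 × 10^-3 × 74.55 = 0.187 g
% KCl = 0.187 / 0.450 × 100 = 41.5 %

41.5 %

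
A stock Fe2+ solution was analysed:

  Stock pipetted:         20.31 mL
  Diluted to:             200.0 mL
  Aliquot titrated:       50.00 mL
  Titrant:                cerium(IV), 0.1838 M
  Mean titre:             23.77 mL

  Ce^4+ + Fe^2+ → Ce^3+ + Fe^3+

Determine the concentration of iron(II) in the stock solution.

n(Ce4+) = 0.02377 × 0.1838 = 4.369 × 10^-3 mol
n(Fe2+) in the aliquot = 4.369 × 10^-3 mol (1:1 ratio)
[Fe2+]_dilute = 4.369 × 10^-3 / 0.05000 = 0.08738 mol/L
Dilution factor = 200.0 / 20.31 = 9.847
[Fe2+]_stock = 0.08738 × 9.847 = 0.8604 mol/L

0.8604 M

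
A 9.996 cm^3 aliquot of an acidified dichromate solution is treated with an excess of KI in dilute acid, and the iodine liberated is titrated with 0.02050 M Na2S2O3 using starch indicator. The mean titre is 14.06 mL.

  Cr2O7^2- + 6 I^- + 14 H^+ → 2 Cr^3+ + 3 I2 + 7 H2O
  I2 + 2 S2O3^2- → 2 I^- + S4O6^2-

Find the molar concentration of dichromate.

n(S2O3^2-) = 0.01406 × 0.02050 = 2.882 × 10^-4 mol
n(I2) = n(S2O3^2-)/2 = 1.441 × 10^-4 mol
From the 1:3 ratio, n(Cr2O7^2-) in the aliquot = 1/3 × 1.441 × 10^-4 = 4.804 × 10^-5 mol
[Cr2O7^2-] = 4.804 × 10^-5 / 0.009996 = 0.004806 mol/L

0.004806 M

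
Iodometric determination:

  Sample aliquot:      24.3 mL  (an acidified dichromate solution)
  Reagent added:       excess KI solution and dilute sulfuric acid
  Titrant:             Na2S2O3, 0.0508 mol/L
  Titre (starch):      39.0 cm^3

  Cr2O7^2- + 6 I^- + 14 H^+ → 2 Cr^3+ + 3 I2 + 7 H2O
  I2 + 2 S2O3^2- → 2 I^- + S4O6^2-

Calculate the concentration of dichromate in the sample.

0.0136 mol/L

n(S2O3^2-) = 0.0390 × 0.0508 = 1.98 × 10^-3 mol
n(I2) = n(S2O3^2-)/2 = 9.91 × 10^-4 mol
From the 1:3 ratio, n(Cr2O7^2-) in the aliquot = 1/3 × 9.91 × 10^-4 = 3.30 × 10^-4 mol
[Cr2O7^2-] = 3.30 × 10^-4 / 0.0243 = 0.0136 mol/L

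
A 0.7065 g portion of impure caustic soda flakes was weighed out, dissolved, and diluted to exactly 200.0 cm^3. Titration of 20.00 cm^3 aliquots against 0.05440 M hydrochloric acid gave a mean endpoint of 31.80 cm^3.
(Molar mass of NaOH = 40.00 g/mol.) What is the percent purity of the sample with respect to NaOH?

97.94 %

NaOH + HCl → NaCl + H2O
n(HCl) per titration = 0.03180 × 0.05440 = 1.730 × 10^-3 mol
n(NaOH) in each aliquot = 1.730 × 10^-3 mol (1:1 ratio)
n(NaOH) in the whole flask = 1.730 × 10^-3 × 200.0/20.00 = 0.01730 mol
mass of NaOH = 0.01730 × 40.00 = 0.6920 g
% NaOH = 0.6920 / 0.7065 × 100 = 97.94 %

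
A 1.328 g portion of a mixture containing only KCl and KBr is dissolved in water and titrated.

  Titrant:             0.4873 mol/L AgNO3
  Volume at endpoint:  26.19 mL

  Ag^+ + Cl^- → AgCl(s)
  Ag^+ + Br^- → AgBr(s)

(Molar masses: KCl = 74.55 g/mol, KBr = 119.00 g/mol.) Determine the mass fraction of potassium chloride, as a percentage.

n(AgNO3) = 0.02619 × 0.4873 = 0.01276 mol
Let x = n(KCl), y = n(KBr).
Titrant: 1x + 1y = 0.01276;  mass: 74.55x + 119.00y = 1.328
Solving, x = 4.291 × 10^-3 mol, y = 8.472 × 10^-3 mol
mass of KCl = 4.291 × 10^-3 × 74.55 = 0.3199 g
% KCl = 0.3199 / 1.328 × 100 = 24.09 %

24.09 %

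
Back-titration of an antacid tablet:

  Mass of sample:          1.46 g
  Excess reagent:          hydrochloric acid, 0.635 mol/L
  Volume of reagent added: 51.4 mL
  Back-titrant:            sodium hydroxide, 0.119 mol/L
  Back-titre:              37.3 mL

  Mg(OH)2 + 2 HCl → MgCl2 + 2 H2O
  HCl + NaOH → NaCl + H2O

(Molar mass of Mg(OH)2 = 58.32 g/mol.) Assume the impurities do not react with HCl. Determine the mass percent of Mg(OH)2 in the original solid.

56.3 %

n(HCl) added = 0.0514 × 0.635 = 0.0326 mol
n(NaOH) used in back-titration = 0.0373 × 0.119 = 4.44 × 10^-3 mol
n(HCl) left over = 4.44 × 10^-3 mol (1:1 ratio)
n(HCl) consumed by analyte = 0.0326 − 4.44 × 10^-3 = 0.0282 mol
From the 1:2 ratio, n(Mg(OH)2) = 1/2 × 0.0282 = 0.0141 mol
mass of Mg(OH)2 = 0.0141 × 58.32 = 0.822 g
% Mg(OH)2 = 0.822 / 1.46 × 100 = 56.3 %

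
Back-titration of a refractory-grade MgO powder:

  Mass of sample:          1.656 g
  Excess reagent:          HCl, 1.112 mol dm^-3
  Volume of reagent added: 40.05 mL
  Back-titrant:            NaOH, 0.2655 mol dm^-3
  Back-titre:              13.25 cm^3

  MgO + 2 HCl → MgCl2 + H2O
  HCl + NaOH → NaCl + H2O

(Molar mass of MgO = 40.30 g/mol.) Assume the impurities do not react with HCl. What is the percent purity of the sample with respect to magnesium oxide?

49.91 %

n(HCl) added = 0.04005 × 1.112 = 0.04454 mol
n(NaOH) used in back-titration = 0.01325 × 0.2655 = 3.518 × 10^-3 mol
n(HCl) left over = 3.518 × 10^-3 mol (1:1 ratio)
n(HCl) consumed by analyte = 0.04454 − 3.518 × 10^-3 = 0.04102 mol
From the 1:2 ratio, n(MgO) = 1/2 × 0.04102 = 0.02051 mol
mass of MgO = 0.02051 × 40.30 = 0.8265 g
% MgO = 0.8265 / 1.656 × 100 = 49.91 %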